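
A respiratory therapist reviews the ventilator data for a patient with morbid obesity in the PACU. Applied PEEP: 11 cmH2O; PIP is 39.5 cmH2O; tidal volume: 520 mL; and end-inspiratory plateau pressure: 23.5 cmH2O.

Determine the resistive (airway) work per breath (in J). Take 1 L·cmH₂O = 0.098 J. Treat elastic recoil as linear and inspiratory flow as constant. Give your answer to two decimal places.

0.82

With constant inspiratory flow the resistive pressure is constant at PIP − Pplat = 39.5 − 23.5 = 16.0 cmH2O, so resistive work = 16.0 × 0.520 = 8.32 L·cmH2O.
× 0.098 J/(L·cmH2O) → 0.8154 J.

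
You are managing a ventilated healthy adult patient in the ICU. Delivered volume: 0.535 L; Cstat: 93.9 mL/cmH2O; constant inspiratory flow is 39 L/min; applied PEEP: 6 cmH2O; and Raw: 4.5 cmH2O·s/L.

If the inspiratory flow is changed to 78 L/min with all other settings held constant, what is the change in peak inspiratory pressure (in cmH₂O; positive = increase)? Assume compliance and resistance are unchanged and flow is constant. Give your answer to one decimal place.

Flow: 39 L/min ÷ 60 = 0.65 L/s.
New flow: 78 L/min ÷ 60 = 1.3 L/s.
PIP = Vt/C + R·V̇ + PEEP (constant-flow equation of motion).
Only the resistive term changes: ΔPIP = R × ΔV̇ = 4.5 × (1.3 − 0.65) = 4.5 × 0.65 = 2.925 cmH2O.

2.9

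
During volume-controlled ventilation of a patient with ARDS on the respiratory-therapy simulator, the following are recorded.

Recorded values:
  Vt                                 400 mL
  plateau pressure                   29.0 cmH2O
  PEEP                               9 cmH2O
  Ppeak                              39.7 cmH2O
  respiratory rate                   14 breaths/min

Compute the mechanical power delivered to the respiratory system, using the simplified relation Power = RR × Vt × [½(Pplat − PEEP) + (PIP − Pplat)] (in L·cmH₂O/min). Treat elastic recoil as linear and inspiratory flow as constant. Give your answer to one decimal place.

115.9

Per-breath work = Vt × [½(Pplat−PEEP) + (PIP−Pplat)] = 0.400 × [0.5×20.0 + 10.7] = 0.400 × 20.7 = 8.28 L·cmH2O.
Power = 14 × 8.28 = 115.92 L·cmH2O/min.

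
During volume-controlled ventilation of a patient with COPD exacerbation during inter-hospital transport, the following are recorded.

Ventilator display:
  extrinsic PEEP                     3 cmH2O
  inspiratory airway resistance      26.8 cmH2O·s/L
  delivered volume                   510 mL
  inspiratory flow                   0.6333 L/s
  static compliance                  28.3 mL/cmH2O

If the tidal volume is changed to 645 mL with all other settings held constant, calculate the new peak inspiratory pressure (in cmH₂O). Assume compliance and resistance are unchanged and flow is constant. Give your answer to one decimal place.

PIP = Vt/C + R·V̇ + PEEP (constant-flow equation of motion).
Only the elastic term changes: ΔPIP = ΔVt / C = (645 − 510) / 28.3 = 4.77 cmH2O.
Original PIP = 510/28.3 + 26.8×0.6333 + 3 = 37.994 cmH2O; new PIP = 37.994 + (4.77) = 42.764 cmH2O.

42.8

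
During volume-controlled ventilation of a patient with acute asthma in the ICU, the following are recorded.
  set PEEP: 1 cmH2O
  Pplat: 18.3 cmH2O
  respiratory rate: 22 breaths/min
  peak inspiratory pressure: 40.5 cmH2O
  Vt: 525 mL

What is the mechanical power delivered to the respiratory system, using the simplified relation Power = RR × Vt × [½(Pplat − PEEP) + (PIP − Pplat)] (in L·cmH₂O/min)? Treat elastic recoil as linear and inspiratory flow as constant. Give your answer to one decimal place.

Per-breath work = Vt × [½(Pplat−PEEP) + (PIP−Pplat)] = 0.525 × [0.5×17.3 + 22.2] = 0.525 × 30.85 = 16.196 L·cmH2O.
Power = 22 × 16.196 = 356.31 L·cmH2O/min.

356.3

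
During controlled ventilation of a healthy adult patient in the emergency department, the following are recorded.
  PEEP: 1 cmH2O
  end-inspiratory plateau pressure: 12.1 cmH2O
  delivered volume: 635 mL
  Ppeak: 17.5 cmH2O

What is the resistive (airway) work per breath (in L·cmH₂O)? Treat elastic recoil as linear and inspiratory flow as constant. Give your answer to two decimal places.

3.43

With constant inspiratory flow the resistive pressure is constant at PIP − Pplat = 17.5 − 12.1 = 5.4 cmH2O, so resistive work = 5.4 × 0.635 = 3.429 L·cmH2O.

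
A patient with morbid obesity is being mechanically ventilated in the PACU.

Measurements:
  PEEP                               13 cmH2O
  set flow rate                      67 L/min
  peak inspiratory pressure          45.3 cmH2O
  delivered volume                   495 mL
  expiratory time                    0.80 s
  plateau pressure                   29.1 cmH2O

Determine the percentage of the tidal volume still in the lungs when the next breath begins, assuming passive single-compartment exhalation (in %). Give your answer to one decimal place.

Flow: 67 L/min ÷ 60 = 1.1167 L/s.
R = (PIP − Pplat)/V̇ = (45.3 − 29.1) / 1.1167 = 16.2/1.1167 = 14.507 cmH2O·s/L.
C = Vt/(Pplat − PEEP) = 495.0 / (29.1 − 13) = 495.0/16.1 = 30.745 mL/cmH2O.
τ = R × C = 14.507 × 0.03075 L/cmH2O = 0.4461 s.
Fraction remaining at end-expiration = e^(−Te/τ) = e^(−0.80/0.4461) = 0.1664 → 16.64%.

16.6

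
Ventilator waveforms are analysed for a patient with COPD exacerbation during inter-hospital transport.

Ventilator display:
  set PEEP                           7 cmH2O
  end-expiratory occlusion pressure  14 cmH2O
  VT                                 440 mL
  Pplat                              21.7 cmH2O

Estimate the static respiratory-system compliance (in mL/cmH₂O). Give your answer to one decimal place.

57.1

End-expiratory occlusion gives total PEEP = 14 cmH2O (intrinsic PEEP = 14 − 7 = 7). Use total PEEP for the elastic gradient.
Cstat = Vt / (Pplat − PEEPtotal) = 440 / (21.7 − 14) = 440 / 7.7 = 57.143 mL/cmH2O.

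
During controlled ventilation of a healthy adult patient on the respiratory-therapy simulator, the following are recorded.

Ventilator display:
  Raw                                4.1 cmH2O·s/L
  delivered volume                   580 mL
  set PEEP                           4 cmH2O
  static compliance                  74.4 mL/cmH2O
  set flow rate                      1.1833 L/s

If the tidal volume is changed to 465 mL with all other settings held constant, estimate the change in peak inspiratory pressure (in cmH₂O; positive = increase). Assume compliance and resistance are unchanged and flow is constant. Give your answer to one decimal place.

-1.5

PIP = Vt/C + R·V̇ + PEEP (constant-flow equation of motion).
Only the elastic term changes: ΔPIP = ΔVt / C = (465 − 580) / 74.4 = -1.546 cmH2O.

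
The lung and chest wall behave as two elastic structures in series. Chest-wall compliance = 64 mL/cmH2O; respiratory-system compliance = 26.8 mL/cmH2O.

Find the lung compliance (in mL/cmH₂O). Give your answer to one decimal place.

46.1

1/CL = 1/Crs − 1/Ccw.
1/CL = 1/26.8 − 1/64 = 0.02169.
CL = 46.104 mL/cmH2O.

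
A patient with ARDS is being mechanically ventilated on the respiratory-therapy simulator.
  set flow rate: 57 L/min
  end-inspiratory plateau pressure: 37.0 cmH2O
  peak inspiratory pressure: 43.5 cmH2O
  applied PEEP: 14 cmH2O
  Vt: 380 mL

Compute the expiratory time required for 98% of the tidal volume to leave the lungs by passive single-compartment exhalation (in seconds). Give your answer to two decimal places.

Flow: 57 L/min ÷ 60 = 0.95 L/s.
R = (PIP − Pplat)/V̇ = (43.5 − 37.0) / 0.95 = 6.5/0.95 = 6.842 cmH2O·s/L.
C = Vt/(Pplat − PEEP) = 380.0 / (37.0 − 14) = 380.0/23.0 = 16.522 mL/cmH2O.
τ = R × C = 6.842 × 0.01652 L/cmH2O = 0.113 s.
t = −τ·ln(1 − 0.98) = −0.113·ln(0.02) = 0.4421 s.

0.44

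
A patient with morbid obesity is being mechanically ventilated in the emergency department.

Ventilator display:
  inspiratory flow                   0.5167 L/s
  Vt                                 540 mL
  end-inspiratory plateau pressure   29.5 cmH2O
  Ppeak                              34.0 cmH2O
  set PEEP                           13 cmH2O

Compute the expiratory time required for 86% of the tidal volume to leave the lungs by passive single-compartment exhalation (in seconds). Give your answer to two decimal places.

0.56

R = (PIP − Pplat)/V̇ = (34.0 − 29.5) / 0.5167 = 4.5/0.5167 = 8.709 cmH2O·s/L.
C = Vt/(Pplat − PEEP) = 540.0 / (29.5 − 13) = 540.0/16.5 = 32.727 mL/cmH2O.
τ = R × C = 8.709 × 0.03273 L/cmH2O = 0.285 s.
t = −τ·ln(1 − 0.86) = −0.285·ln(0.14) = 0.5603 s.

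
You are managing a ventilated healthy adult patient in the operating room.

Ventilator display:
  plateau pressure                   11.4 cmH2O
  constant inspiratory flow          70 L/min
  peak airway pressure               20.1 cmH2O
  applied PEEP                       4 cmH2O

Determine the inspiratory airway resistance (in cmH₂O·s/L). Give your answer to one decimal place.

Flow: 70 L/min ÷ 60 = 1.1667 L/s.
Raw = (PIP − Pplat) / flow = (20.1 − 11.4) / 1.1667 = 8.7 / 1.1667 = 7.457 cmH2O·s/L.

7.5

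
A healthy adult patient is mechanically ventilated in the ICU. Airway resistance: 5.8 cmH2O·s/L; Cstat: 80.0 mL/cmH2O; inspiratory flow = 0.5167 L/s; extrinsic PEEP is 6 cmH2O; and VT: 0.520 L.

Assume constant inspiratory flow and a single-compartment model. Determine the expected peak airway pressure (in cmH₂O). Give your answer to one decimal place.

Equation of motion (constant flow): PIP = Vt/C + R·V̇ + PEEP.
PIP = 520/80.0 + 5.8×0.5167 + 6 = 6.5 + 2.997 + 6 = 15.497 cmH2O.

15.5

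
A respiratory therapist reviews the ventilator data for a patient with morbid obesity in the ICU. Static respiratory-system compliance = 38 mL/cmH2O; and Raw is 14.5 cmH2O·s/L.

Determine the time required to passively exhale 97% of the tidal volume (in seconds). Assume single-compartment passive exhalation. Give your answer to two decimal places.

τ = R × C = 14.5 × 38 mL/cmH2O = 14.5 × 0.038 L/cmH2O = 0.551 s.
Exhaled fraction f = 1 − e^(−t/τ) → t = −τ·ln(1 − f) = −0.551·ln(0.03) = 1.932 s.

1.93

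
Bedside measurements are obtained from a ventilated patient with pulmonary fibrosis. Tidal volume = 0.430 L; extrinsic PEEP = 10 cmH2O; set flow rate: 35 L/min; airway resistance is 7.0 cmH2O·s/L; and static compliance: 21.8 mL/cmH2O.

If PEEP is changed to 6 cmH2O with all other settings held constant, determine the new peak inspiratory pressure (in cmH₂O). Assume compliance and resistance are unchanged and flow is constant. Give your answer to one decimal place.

29.8

Flow: 35 L/min ÷ 60 = 0.5833 L/s.
PIP = Vt/C + R·V̇ + PEEP (constant-flow equation of motion).
Only the baseline term changes: ΔPIP = ΔPEEP = 6 − 10 = -4.0 cmH2O.
Original PIP = 430/21.8 + 7.0×0.5833 + 10 = 33.808 cmH2O; new PIP = 33.808 + (-4.0) = 29.808 cmH2O.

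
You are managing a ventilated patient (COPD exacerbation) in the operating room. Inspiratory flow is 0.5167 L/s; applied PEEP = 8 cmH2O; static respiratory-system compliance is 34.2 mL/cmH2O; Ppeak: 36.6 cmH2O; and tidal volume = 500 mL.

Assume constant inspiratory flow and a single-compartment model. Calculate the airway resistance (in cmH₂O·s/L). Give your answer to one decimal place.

Equation of motion (constant flow): PIP = Vt/C + R·V̇ + PEEP.
R·V̇ = PIP − Vt/C − PEEP = 36.6 − 500/34.2 − 8 = 36.6 − 14.62 − 8 = 13.98 cmH2O.
R = 13.98 / 0.5167 = 27.056 cmH2O·s/L.

27.1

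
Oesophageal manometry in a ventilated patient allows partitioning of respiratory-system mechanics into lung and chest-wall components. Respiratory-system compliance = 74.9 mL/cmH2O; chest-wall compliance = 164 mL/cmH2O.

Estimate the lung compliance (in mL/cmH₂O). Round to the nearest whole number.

1/CL = 1/Crs − 1/Ccw.
1/CL = 1/74.9 − 1/164 = 0.007254.
CL = 137.85 mL/cmH2O.

138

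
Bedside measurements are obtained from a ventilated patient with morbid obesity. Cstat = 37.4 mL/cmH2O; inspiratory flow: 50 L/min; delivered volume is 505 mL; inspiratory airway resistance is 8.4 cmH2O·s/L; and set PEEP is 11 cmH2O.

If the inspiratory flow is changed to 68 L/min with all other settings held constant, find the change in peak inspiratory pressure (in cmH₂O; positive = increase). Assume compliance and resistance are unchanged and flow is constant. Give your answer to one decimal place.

Flow: 50 L/min ÷ 60 = 0.8333 L/s.
New flow: 68 L/min ÷ 60 = 1.1333 L/s.
PIP = Vt/C + R·V̇ + PEEP (constant-flow equation of motion).
Only the resistive term changes: ΔPIP = R × ΔV̇ = 8.4 × (1.1333 − 0.8333) = 8.4 × 0.3 = 2.52 cmH2O.

2.5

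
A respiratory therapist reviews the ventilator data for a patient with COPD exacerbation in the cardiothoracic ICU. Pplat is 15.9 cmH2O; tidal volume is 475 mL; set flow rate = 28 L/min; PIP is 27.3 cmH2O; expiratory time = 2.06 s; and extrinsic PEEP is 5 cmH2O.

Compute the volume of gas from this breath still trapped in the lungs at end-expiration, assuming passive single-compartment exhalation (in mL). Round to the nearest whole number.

69

Flow: 28 L/min ÷ 60 = 0.4667 L/s.
R = (PIP − Pplat)/V̇ = (27.3 − 15.9) / 0.4667 = 11.4/0.4667 = 24.427 cmH2O·s/L.
C = Vt/(Pplat − PEEP) = 475.0 / (15.9 − 5) = 475.0/10.9 = 43.578 mL/cmH2O.
τ = R × C = 24.427 × 0.04358 L/cmH2O = 1.065 s.
Fraction remaining = e^(−Te/τ) = e^(−2.06/1.065) = 0.1445.
Trapped volume = 475.0 × 0.1445 = 68.638 mL.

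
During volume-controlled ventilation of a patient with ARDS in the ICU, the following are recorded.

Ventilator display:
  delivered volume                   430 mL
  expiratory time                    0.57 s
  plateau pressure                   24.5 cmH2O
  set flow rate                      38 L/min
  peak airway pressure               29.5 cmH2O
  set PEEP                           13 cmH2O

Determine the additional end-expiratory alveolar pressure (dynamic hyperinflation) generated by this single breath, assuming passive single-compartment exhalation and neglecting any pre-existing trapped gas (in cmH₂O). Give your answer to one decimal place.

Flow: 38 L/min ÷ 60 = 0.6333 L/s.
R = (PIP − Pplat)/V̇ = (29.5 − 24.5) / 0.6333 = 5.0/0.6333 = 7.895 cmH2O·s/L.
C = Vt/(Pplat − PEEP) = 430.0 / (24.5 − 13) = 430.0/11.5 = 37.391 mL/cmH2O.
τ = R × C = 7.895 × 0.03739 L/cmH2O = 0.2952 s.
Fraction remaining = e^(−Te/τ) = e^(−0.57/0.2952) = 0.145; trapped volume = 430.0 × 0.145 = 62.35 mL.
Additional alveolar pressure from trapping ≈ V_trapped / C = 62.35 / 37.391 = 1.668 cmH2O.

1.7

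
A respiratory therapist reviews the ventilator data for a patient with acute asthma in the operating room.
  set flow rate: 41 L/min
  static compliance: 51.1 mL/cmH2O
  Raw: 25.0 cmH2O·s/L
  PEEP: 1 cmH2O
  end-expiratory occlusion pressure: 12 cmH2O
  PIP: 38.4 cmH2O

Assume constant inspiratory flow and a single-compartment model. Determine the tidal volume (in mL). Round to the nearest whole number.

Flow: 41 L/min ÷ 60 = 0.6833 L/s.
Total PEEP = 12 cmH2O (set 1 + intrinsic 11); this is the baseline alveolar pressure.
Equation of motion (constant flow): PIP = Vt/C + R·V̇ + PEEP.
Vt/C = PIP − R·V̇ − PEEP = 38.4 − 17.083 − 12 = 9.317 cmH2O.
Vt = C × 9.317 = 51.1 × 9.317 = 476.1 mL.

476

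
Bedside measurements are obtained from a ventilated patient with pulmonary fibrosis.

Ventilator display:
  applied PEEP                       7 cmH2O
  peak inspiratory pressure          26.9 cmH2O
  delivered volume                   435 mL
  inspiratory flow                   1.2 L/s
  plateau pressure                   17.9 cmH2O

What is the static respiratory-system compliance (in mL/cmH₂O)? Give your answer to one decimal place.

Cstat = Vt / (Pplat − PEEP) = 435 / (17.9 − 7) = 435 / 10.9 = 39.908 mL/cmH2O.

39.9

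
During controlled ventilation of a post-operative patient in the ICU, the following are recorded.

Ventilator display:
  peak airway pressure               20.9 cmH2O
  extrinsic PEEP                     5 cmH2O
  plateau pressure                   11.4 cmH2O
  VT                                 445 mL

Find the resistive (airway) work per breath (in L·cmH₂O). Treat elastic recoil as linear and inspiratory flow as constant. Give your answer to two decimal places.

4.23

With constant inspiratory flow the resistive pressure is constant at PIP − Pplat = 20.9 − 11.4 = 9.5 cmH2O, so resistive work = 9.5 × 0.445 = 4.228 L·cmH2O.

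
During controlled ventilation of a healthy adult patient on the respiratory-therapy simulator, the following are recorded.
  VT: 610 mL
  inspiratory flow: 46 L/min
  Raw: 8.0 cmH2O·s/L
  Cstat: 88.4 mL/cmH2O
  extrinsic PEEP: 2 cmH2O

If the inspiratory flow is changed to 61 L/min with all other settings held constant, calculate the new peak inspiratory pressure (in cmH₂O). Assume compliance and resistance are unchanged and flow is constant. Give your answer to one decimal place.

17.0

Flow: 46 L/min ÷ 60 = 0.7667 L/s.
New flow: 61 L/min ÷ 60 = 1.0167 L/s.
PIP = Vt/C + R·V̇ + PEEP (constant-flow equation of motion).
Only the resistive term changes: ΔPIP = R × ΔV̇ = 8.0 × (1.0167 − 0.7667) = 8.0 × 0.25 = 2.0 cmH2O.
Original PIP = 610/88.4 + 8.0×0.7667 + 2 = 15.034 cmH2O; new PIP = 15.034 + (2.0) = 17.034 cmH2O.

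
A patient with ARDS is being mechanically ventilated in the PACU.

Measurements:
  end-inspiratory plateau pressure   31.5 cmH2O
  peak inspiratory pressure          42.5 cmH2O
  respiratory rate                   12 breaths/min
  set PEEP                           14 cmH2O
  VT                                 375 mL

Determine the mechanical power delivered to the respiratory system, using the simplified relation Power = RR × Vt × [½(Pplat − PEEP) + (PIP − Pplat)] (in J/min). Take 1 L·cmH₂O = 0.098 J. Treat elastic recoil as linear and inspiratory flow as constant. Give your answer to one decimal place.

Per-breath work = Vt × [½(Pplat−PEEP) + (PIP−Pplat)] = 0.375 × [0.5×17.5 + 11.0] = 0.375 × 19.75 = 7.406 L·cmH2O.
Power = 12 × 7.406 = 88.872 L·cmH2O/min.
× 0.098 J/(L·cmH2O) → 8.709 J/min.

8.7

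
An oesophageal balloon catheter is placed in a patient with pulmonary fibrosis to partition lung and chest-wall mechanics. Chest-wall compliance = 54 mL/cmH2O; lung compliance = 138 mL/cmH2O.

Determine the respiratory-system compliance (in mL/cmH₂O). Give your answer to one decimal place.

Lung and chest wall are elastances in series: 1/Crs = 1/CL + 1/Ccw.
1/Crs = 1/138 + 1/54 = 0.02576.
Crs = 38.82 mL/cmH2O.

38.8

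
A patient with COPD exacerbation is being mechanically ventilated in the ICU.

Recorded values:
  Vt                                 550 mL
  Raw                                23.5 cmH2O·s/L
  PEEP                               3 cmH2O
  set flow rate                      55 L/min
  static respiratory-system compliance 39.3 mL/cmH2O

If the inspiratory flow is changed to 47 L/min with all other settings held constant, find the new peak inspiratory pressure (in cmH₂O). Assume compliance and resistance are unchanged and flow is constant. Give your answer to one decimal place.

Flow: 55 L/min ÷ 60 = 0.9167 L/s.
New flow: 47 L/min ÷ 60 = 0.7833 L/s.
PIP = Vt/C + R·V̇ + PEEP (constant-flow equation of motion).
Only the resistive term changes: ΔPIP = R × ΔV̇ = 23.5 × (0.7833 − 0.9167) = 23.5 × -0.1334 = -3.135 cmH2O.
Original PIP = 550/39.3 + 23.5×0.9167 + 3 = 38.537 cmH2O; new PIP = 38.537 + (-3.135) = 35.402 cmH2O.

35.4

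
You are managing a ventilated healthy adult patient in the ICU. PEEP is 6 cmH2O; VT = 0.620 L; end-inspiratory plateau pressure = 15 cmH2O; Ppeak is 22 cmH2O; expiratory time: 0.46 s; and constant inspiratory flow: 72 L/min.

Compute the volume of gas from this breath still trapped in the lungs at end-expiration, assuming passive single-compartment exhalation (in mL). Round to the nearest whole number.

Flow: 72 L/min ÷ 60 = 1.2 L/s.
R = (PIP − Pplat)/V̇ = (22 − 15) / 1.2 = 7.0/1.2 = 5.833 cmH2O·s/L.
C = Vt/(Pplat − PEEP) = 620.0 / (15 − 6) = 620.0/9.0 = 68.889 mL/cmH2O.
τ = R × C = 5.833 × 0.06889 L/cmH2O = 0.4018 s.
Fraction remaining = e^(−Te/τ) = e^(−0.46/0.4018) = 0.3183.
Trapped volume = 620.0 × 0.3183 = 197.35 mL.

197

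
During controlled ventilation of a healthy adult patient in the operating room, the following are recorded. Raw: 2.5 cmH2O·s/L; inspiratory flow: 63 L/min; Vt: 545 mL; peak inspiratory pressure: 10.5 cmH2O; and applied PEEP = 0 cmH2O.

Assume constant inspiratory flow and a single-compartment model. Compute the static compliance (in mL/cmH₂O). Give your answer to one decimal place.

Flow: 63 L/min ÷ 60 = 1.05 L/s.
Equation of motion (constant flow): PIP = Vt/C + R·V̇ + PEEP.
Vt/C = PIP − R·V̇ − PEEP = 10.5 − 2.5×1.05 − 0 = 10.5 − 2.625 − 0 = 7.875 cmH2O.
C = Vt / 7.875 = 545 / 7.875 = 69.206 mL/cmH2O.

69.2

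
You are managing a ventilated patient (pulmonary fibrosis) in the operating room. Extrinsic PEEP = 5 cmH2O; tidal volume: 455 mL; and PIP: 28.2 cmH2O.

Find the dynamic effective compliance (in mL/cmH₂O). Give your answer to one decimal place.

Dynamic compliance = Vt / (PIP − PEEP) = 455 / (28.2 − 5) = 455 / 23.2 = 19.612 mL/cmH2O.

19.6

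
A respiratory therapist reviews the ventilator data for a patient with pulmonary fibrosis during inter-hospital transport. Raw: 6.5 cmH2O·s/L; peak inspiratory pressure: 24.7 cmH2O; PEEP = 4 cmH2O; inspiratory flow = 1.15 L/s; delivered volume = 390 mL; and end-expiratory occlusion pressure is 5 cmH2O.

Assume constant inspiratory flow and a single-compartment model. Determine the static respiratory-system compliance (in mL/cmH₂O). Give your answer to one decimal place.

Total PEEP = 5 cmH2O (set 4 + intrinsic 1); this is the baseline alveolar pressure.
Equation of motion (constant flow): PIP = Vt/C + R·V̇ + PEEP.
Vt/C = PIP − R·V̇ − PEEP = 24.7 − 6.5×1.15 − 5 = 24.7 − 7.475 − 5 = 12.225 cmH2O.
C = Vt / 12.225 = 390 / 12.225 = 31.902 mL/cmH2O.

31.9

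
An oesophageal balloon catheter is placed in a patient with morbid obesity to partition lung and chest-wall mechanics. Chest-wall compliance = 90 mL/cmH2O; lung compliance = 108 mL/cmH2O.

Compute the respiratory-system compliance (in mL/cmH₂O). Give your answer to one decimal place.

Lung and chest wall are elastances in series: 1/Crs = 1/CL + 1/Ccw.
1/Crs = 1/108 + 1/90 = 0.02037.
Crs = 49.092 mL/cmH2O.

49.1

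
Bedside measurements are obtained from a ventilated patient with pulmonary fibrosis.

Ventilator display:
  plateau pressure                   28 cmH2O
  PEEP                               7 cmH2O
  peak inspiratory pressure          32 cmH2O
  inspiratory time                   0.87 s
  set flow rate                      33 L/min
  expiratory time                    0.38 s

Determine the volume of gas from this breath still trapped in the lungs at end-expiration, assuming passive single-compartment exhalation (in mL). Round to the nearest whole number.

48

Flow: 33 L/min ÷ 60 = 0.55 L/s.
Vt = flow × Ti = 0.55 L/s × 0.87 s × 1000 mL/L = 478.5 mL.
R = (PIP − Pplat)/V̇ = (32 − 28) / 0.55 = 4.0/0.55 = 7.273 cmH2O·s/L.
C = Vt/(Pplat − PEEP) = 478.5 / (28 − 7) = 478.5/21.0 = 22.786 mL/cmH2O.
τ = R × C = 7.273 × 0.02279 L/cmH2O = 0.1658 s.
Fraction remaining = e^(−Te/τ) = e^(−0.38/0.1658) = 0.1011.
Trapped volume = 478.5 × 0.1011 = 48.376 mL.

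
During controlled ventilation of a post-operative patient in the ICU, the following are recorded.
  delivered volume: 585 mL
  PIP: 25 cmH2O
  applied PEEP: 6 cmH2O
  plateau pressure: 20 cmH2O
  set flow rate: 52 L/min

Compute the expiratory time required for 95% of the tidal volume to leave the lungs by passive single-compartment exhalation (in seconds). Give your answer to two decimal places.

0.72

Flow: 52 L/min ÷ 60 = 0.8667 L/s.
R = (PIP − Pplat)/V̇ = (25 − 20) / 0.8667 = 5.0/0.8667 = 5.769 cmH2O·s/L.
C = Vt/(Pplat − PEEP) = 585.0 / (20 − 6) = 585.0/14.0 = 41.786 mL/cmH2O.
τ = R × C = 5.769 × 0.04179 L/cmH2O = 0.2411 s.
t = −τ·ln(1 − 0.95) = −0.2411·ln(0.05) = 0.7223 s.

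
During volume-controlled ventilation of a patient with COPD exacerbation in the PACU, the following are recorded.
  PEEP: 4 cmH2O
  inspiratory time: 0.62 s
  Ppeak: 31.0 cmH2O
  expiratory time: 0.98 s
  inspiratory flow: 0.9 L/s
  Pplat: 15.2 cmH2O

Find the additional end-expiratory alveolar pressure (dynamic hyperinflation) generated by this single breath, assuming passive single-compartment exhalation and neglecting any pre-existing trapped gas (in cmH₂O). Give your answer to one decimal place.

3.7

Vt = flow × Ti = 0.9 L/s × 0.62 s × 1000 mL/L = 558.0 mL.
R = (PIP − Pplat)/V̇ = (31.0 − 15.2) / 0.9 = 15.8/0.9 = 17.556 cmH2O·s/L.
C = Vt/(Pplat − PEEP) = 558.0 / (15.2 − 4) = 558.0/11.2 = 49.821 mL/cmH2O.
τ = R × C = 17.556 × 0.04982 L/cmH2O = 0.8746 s.
Fraction remaining = e^(−Te/τ) = e^(−0.98/0.8746) = 0.3261; trapped volume = 558.0 × 0.3261 = 181.96 mL.
Additional alveolar pressure from trapping ≈ V_trapped / C = 181.96 / 49.821 = 3.652 cmH2O.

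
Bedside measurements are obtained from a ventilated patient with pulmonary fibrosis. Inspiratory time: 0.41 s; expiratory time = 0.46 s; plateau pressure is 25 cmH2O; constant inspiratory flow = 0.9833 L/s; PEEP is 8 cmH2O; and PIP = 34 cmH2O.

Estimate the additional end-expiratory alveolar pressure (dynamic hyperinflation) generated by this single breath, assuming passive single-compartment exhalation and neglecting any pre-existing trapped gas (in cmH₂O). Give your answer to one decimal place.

2.0

Vt = flow × Ti = 0.9833 L/s × 0.41 s × 1000 mL/L = 403.15 mL.
R = (PIP − Pplat)/V̇ = (34 − 25) / 0.9833 = 9.0/0.9833 = 9.153 cmH2O·s/L.
C = Vt/(Pplat − PEEP) = 403.15 / (25 − 8) = 403.15/17.0 = 23.715 mL/cmH2O.
τ = R × C = 9.153 × 0.02372 L/cmH2O = 0.2171 s.
Fraction remaining = e^(−Te/τ) = e^(−0.46/0.2171) = 0.1202; trapped volume = 403.15 × 0.1202 = 48.459 mL.
Additional alveolar pressure from trapping ≈ V_trapped / C = 48.459 / 23.715 = 2.043 cmH2O.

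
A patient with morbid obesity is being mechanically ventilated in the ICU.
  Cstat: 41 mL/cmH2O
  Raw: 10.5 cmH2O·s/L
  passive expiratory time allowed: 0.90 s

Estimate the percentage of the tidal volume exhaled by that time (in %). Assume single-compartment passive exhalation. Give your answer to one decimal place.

τ = R × C = 10.5 × 41 mL/cmH2O = 10.5 × 0.041 L/cmH2O = 0.4305 s.
Passive exhalation: V(t)/V₀ = e^(−t/τ) = e^(−0.90/0.4305) = 0.1236.
Fraction exhaled = 1 − 0.1236 = 0.8764 → 87.64%.

87.6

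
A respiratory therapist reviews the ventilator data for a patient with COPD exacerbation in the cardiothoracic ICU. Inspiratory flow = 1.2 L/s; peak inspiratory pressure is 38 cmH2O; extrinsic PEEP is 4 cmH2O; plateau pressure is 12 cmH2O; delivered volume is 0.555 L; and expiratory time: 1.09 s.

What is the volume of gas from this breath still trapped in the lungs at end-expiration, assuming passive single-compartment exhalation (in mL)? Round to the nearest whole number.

R = (PIP − Pplat)/V̇ = (38 − 12) / 1.2 = 26.0/1.2 = 21.667 cmH2O·s/L.
C = Vt/(Pplat − PEEP) = 555.0 / (12 − 4) = 555.0/8.0 = 69.375 mL/cmH2O.
τ = R × C = 21.667 × 0.06938 L/cmH2O = 1.503 s.
Fraction remaining = e^(−Te/τ) = e^(−1.09/1.503) = 0.4842.
Trapped volume = 555.0 × 0.4842 = 268.73 mL.

269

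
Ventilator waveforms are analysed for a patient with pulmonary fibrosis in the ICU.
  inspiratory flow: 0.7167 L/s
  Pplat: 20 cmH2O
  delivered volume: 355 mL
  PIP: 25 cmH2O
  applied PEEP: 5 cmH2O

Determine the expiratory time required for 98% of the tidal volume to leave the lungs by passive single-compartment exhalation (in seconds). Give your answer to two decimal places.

0.65

R = (PIP − Pplat)/V̇ = (25 − 20) / 0.7167 = 5.0/0.7167 = 6.976 cmH2O·s/L.
C = Vt/(Pplat − PEEP) = 355.0 / (20 − 5) = 355.0/15.0 = 23.667 mL/cmH2O.
τ = R × C = 6.976 × 0.02367 L/cmH2O = 0.1651 s.
t = −τ·ln(1 − 0.98) = −0.1651·ln(0.02) = 0.6459 s.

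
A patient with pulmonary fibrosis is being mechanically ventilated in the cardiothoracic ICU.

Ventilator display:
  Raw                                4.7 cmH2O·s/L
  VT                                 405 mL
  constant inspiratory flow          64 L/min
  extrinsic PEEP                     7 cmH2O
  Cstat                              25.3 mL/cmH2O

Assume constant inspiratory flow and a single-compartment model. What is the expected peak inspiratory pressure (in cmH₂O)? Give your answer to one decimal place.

28.0

Flow: 64 L/min ÷ 60 = 1.0667 L/s.
Equation of motion (constant flow): PIP = Vt/C + R·V̇ + PEEP.
PIP = 405/25.3 + 4.7×1.0667 + 7 = 16.008 + 5.013 + 7 = 28.021 cmH2O.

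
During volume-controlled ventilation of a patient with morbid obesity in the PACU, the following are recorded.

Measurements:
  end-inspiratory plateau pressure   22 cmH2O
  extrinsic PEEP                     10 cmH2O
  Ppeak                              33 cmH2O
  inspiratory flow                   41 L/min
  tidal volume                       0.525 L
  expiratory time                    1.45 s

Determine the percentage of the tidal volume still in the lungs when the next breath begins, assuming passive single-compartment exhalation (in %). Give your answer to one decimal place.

Flow: 41 L/min ÷ 60 = 0.6833 L/s.
R = (PIP − Pplat)/V̇ = (33 − 22) / 0.6833 = 11.0/0.6833 = 16.098 cmH2O·s/L.
C = Vt/(Pplat − PEEP) = 525.0 / (22 − 10) = 525.0/12.0 = 43.75 mL/cmH2O.
τ = R × C = 16.098 × 0.04375 L/cmH2O = 0.7043 s.
Fraction remaining at end-expiration = e^(−Te/τ) = e^(−1.45/0.7043) = 0.1276 → 12.76%.

12.8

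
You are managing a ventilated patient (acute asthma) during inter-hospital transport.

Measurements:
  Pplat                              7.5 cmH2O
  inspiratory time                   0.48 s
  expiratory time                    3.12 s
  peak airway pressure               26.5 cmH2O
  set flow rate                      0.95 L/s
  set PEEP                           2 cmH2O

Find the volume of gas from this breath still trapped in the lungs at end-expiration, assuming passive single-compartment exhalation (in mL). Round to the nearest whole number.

69

Vt = flow × Ti = 0.95 L/s × 0.48 s × 1000 mL/L = 456.0 mL.
R = (PIP − Pplat)/V̇ = (26.5 − 7.5) / 0.95 = 19.0/0.95 = 20.0 cmH2O·s/L.
C = Vt/(Pplat − PEEP) = 456.0 / (7.5 − 2) = 456.0/5.5 = 82.909 mL/cmH2O.
τ = R × C = 20.0 × 0.08291 L/cmH2O = 1.658 s.
Fraction remaining = e^(−Te/τ) = e^(−3.12/1.658) = 0.1523.
Trapped volume = 456.0 × 0.1523 = 69.449 mL.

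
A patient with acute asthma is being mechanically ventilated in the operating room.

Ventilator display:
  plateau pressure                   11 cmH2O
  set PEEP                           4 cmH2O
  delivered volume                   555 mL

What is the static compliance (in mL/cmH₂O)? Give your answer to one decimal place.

Cstat = Vt / (Pplat − PEEP) = 555 / (11 − 4) = 555 / 7.0 = 79.286 mL/cmH2O.

79.3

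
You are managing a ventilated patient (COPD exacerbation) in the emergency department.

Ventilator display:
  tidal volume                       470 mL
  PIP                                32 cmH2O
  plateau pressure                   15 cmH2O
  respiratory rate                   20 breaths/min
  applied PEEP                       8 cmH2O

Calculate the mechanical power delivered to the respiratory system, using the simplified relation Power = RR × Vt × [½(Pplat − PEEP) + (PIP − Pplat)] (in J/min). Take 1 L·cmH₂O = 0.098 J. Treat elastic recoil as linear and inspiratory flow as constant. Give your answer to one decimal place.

Per-breath work = Vt × [½(Pplat−PEEP) + (PIP−Pplat)] = 0.470 × [0.5×7.0 + 17.0] = 0.470 × 20.5 = 9.635 L·cmH2O.
Power = 20 × 9.635 = 192.7 L·cmH2O/min.
× 0.098 J/(L·cmH2O) → 18.885 J/min.

18.9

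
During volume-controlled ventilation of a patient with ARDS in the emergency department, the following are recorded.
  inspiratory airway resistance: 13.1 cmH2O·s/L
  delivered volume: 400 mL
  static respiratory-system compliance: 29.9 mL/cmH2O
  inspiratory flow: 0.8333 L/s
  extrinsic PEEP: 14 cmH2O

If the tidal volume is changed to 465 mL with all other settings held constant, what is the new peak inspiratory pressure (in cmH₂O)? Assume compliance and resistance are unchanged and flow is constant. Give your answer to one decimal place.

PIP = Vt/C + R·V̇ + PEEP (constant-flow equation of motion).
Only the elastic term changes: ΔPIP = ΔVt / C = (465 − 400) / 29.9 = 2.174 cmH2O.
Original PIP = 400/29.9 + 13.1×0.8333 + 14 = 38.294 cmH2O; new PIP = 38.294 + (2.174) = 40.468 cmH2O.

40.5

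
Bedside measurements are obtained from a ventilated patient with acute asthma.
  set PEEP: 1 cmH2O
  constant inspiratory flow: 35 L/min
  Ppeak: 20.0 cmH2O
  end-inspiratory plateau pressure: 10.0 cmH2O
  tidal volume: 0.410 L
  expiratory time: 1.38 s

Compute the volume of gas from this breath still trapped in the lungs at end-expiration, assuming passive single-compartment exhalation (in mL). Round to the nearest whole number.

Flow: 35 L/min ÷ 60 = 0.5833 L/s.
R = (PIP − Pplat)/V̇ = (20.0 − 10.0) / 0.5833 = 10.0/0.5833 = 17.144 cmH2O·s/L.
C = Vt/(Pplat − PEEP) = 410.0 / (10.0 − 1) = 410.0/9.0 = 45.556 mL/cmH2O.
τ = R × C = 17.144 × 0.04556 L/cmH2O = 0.7811 s.
Fraction remaining = e^(−Te/τ) = e^(−1.38/0.7811) = 0.1709.
Trapped volume = 410.0 × 0.1709 = 70.069 mL.

70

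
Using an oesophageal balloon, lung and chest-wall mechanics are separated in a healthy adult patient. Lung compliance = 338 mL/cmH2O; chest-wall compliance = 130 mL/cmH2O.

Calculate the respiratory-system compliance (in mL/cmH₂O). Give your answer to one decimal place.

Lung and chest wall are elastances in series: 1/Crs = 1/CL + 1/Ccw.
1/Crs = 1/338 + 1/130 = 0.01065.
Crs = 93.897 mL/cmH2O.

93.9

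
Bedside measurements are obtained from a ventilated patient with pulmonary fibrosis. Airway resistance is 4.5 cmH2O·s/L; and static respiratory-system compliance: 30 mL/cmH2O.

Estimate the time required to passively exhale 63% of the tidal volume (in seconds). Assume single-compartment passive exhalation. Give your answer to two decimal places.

τ = R × C = 4.5 × 30 mL/cmH2O = 4.5 × 0.030 L/cmH2O = 0.135 s.
Exhaled fraction f = 1 − e^(−t/τ) → t = −τ·ln(1 − f) = −0.135·ln(0.37) = 0.1342 s.

0.13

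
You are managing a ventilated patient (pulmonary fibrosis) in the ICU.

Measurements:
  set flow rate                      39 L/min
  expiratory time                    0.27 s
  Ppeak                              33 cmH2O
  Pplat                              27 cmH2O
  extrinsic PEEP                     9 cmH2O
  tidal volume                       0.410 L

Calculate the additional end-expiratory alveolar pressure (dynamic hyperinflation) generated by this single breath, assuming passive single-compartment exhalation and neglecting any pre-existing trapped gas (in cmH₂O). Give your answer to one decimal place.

Flow: 39 L/min ÷ 60 = 0.65 L/s.
R = (PIP − Pplat)/V̇ = (33 − 27) / 0.65 = 6.0/0.65 = 9.231 cmH2O·s/L.
C = Vt/(Pplat − PEEP) = 410.0 / (27 − 9) = 410.0/18.0 = 22.778 mL/cmH2O.
τ = R × C = 9.231 × 0.02278 L/cmH2O = 0.2103 s.
Fraction remaining = e^(−Te/τ) = e^(−0.27/0.2103) = 0.277; trapped volume = 410.0 × 0.277 = 113.57 mL.
Additional alveolar pressure from trapping ≈ V_trapped / C = 113.57 / 22.778 = 4.986 cmH2O.

5.0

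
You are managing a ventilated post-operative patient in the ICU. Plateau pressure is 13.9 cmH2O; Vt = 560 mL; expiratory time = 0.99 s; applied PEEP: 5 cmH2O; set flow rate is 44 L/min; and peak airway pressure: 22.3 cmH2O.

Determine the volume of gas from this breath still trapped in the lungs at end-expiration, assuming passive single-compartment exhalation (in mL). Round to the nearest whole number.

142

Flow: 44 L/min ÷ 60 = 0.7333 L/s.
R = (PIP − Pplat)/V̇ = (22.3 − 13.9) / 0.7333 = 8.4/0.7333 = 11.455 cmH2O·s/L.
C = Vt/(Pplat − PEEP) = 560.0 / (13.9 − 5) = 560.0/8.9 = 62.921 mL/cmH2O.
τ = R × C = 11.455 × 0.06292 L/cmH2O = 0.7207 s.
Fraction remaining = e^(−Te/τ) = e^(−0.99/0.7207) = 0.2532.
Trapped volume = 560.0 × 0.2532 = 141.79 mL.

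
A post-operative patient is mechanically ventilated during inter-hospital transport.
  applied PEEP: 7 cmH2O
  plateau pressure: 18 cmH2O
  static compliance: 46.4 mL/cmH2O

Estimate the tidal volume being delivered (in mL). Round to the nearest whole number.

510

Vt = Cstat × (Pplat − PEEP) = 46.4 × (18 − 7) = 46.4 × 11.0 = 510.4 mL.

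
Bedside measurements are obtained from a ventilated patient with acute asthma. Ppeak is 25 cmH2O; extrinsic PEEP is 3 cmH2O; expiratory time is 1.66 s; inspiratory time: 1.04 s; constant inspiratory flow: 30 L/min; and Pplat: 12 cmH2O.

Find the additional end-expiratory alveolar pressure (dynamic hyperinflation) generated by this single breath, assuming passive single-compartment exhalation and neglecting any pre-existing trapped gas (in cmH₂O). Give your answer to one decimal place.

3.0

Flow: 30 L/min ÷ 60 = 0.5 L/s.
Vt = flow × Ti = 0.5 L/s × 1.04 s × 1000 mL/L = 520.0 mL.
R = (PIP − Pplat)/V̇ = (25 − 12) / 0.5 = 13.0/0.5 = 26.0 cmH2O·s/L.
C = Vt/(Pplat − PEEP) = 520.0 / (12 − 3) = 520.0/9.0 = 57.778 mL/cmH2O.
τ = R × C = 26.0 × 0.05778 L/cmH2O = 1.502 s.
Fraction remaining = e^(−Te/τ) = e^(−1.66/1.502) = 0.3311; trapped volume = 520.0 × 0.3311 = 172.17 mL.
Additional alveolar pressure from trapping ≈ V_trapped / C = 172.17 / 57.778 = 2.98 cmH2O.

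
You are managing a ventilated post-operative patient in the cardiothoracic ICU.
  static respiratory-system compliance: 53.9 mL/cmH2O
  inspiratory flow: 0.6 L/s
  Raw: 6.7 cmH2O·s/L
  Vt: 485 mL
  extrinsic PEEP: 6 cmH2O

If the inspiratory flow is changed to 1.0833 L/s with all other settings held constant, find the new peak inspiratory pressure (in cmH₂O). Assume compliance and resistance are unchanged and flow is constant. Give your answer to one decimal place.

PIP = Vt/C + R·V̇ + PEEP (constant-flow equation of motion).
Only the resistive term changes: ΔPIP = R × ΔV̇ = 6.7 × (1.0833 − 0.6) = 6.7 × 0.4833 = 3.238 cmH2O.
Original PIP = 485/53.9 + 6.7×0.6 + 6 = 19.018 cmH2O; new PIP = 19.018 + (3.238) = 22.256 cmH2O.

22.3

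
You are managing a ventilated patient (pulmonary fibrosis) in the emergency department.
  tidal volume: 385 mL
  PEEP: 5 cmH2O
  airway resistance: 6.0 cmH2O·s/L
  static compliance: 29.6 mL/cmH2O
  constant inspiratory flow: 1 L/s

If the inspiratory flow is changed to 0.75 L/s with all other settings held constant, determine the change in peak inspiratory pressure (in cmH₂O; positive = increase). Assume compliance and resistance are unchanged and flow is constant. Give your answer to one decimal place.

PIP = Vt/C + R·V̇ + PEEP (constant-flow equation of motion).
Only the resistive term changes: ΔPIP = R × ΔV̇ = 6.0 × (0.75 − 1) = 6.0 × -0.25 = -1.5 cmH2O.

-1.5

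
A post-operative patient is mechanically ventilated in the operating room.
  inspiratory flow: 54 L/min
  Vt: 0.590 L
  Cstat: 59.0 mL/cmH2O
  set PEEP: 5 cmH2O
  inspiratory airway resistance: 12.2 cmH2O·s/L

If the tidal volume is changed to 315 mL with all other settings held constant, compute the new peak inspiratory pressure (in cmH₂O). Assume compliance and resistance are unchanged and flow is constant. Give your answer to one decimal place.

21.3

Flow: 54 L/min ÷ 60 = 0.9 L/s.
PIP = Vt/C + R·V̇ + PEEP (constant-flow equation of motion).
Only the elastic term changes: ΔPIP = ΔVt / C = (315 − 590) / 59.0 = -4.661 cmH2O.
Original PIP = 590/59.0 + 12.2×0.9 + 5 = 25.98 cmH2O; new PIP = 25.98 + (-4.661) = 21.319 cmH2O.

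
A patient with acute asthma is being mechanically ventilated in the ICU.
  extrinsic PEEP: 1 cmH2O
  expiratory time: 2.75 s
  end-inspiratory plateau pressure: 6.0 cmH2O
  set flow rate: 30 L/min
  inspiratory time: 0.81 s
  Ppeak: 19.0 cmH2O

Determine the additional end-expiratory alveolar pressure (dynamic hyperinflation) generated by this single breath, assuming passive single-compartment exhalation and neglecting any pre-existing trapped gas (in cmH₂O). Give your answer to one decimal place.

Flow: 30 L/min ÷ 60 = 0.5 L/s.
Vt = flow × Ti = 0.5 L/s × 0.81 s × 1000 mL/L = 405.0 mL.
R = (PIP − Pplat)/V̇ = (19.0 − 6.0) / 0.5 = 13.0/0.5 = 26.0 cmH2O·s/L.
C = Vt/(Pplat − PEEP) = 405.0 / (6.0 − 1) = 405.0/5.0 = 81.0 mL/cmH2O.
τ = R × C = 26.0 × 0.081 L/cmH2O = 2.106 s.
Fraction remaining = e^(−Te/τ) = e^(−2.75/2.106) = 0.271; trapped volume = 405.0 × 0.271 = 109.76 mL.
Additional alveolar pressure from trapping ≈ V_trapped / C = 109.76 / 81.0 = 1.355 cmH2O.

1.4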